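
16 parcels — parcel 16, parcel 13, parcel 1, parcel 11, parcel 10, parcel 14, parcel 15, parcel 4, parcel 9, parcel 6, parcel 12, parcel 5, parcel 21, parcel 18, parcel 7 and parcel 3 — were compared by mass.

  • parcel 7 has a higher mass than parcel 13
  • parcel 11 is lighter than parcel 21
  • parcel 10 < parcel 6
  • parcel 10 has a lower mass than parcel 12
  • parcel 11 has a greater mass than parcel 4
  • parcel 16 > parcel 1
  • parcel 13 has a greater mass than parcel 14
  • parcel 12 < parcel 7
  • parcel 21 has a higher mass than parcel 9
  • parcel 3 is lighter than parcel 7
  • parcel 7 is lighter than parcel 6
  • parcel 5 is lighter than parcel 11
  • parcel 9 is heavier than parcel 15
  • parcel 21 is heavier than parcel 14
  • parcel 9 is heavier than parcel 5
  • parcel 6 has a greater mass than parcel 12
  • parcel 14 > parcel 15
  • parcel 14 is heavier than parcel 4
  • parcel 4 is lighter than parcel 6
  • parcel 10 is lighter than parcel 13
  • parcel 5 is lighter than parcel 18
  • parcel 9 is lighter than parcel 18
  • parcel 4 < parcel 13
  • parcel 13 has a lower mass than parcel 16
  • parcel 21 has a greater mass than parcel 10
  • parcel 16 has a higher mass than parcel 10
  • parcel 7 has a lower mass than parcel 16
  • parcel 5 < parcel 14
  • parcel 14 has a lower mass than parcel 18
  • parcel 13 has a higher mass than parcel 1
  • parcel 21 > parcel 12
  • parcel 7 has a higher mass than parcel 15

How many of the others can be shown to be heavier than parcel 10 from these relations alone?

6

The elements the relations force above parcel 10 are parcel 12, parcel 13, parcel 7, parcel 21, parcel 16, parcel 6 — no chain reaches any other.
That is 6.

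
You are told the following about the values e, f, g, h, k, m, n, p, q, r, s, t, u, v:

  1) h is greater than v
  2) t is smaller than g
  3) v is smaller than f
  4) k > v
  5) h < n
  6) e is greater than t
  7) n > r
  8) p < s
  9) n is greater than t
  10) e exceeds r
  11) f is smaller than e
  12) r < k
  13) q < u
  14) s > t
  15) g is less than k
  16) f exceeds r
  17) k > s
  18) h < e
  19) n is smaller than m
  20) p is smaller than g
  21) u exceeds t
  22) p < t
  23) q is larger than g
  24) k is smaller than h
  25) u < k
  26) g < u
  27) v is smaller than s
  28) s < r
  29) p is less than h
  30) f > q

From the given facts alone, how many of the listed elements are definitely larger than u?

The elements the relations force above u are k, h, e, n, m — no chain reaches any other.
That is 5.

5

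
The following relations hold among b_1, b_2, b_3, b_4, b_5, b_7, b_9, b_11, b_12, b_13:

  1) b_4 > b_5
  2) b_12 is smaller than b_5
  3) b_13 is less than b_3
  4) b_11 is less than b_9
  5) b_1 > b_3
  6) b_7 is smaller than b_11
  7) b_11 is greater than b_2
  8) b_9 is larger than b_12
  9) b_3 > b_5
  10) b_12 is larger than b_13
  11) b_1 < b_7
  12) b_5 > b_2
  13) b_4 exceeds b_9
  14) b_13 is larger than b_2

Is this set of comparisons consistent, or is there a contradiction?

Every relation is compatible with b_2 < b_13 < b_12 < b_5 < b_3 < b_1 < b_7 < b_11 < b_9 < b_4; the set is consistent.

consistent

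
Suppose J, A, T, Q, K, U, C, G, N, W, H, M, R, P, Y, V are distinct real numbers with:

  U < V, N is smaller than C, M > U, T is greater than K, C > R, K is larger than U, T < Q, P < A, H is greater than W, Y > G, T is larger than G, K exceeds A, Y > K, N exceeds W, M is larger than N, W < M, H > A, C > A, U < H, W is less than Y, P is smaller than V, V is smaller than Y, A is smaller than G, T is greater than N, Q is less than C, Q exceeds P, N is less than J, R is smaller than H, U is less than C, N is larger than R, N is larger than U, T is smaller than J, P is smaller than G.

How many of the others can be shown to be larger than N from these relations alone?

Directly above N: T, M, C, J.
One step further: Q (5 so far).
No other element is forced above N by the given relations, so the count is 5.

5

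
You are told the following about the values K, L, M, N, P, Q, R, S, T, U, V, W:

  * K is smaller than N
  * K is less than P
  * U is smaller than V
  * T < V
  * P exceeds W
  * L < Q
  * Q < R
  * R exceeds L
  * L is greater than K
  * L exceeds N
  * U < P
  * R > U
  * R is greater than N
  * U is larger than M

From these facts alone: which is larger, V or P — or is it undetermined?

undetermined

Following every chain through V: below V we get M, T, U.
P is not reached, and no chain runs the other way from P to V.
So the given relations leave the order of V and P undetermined.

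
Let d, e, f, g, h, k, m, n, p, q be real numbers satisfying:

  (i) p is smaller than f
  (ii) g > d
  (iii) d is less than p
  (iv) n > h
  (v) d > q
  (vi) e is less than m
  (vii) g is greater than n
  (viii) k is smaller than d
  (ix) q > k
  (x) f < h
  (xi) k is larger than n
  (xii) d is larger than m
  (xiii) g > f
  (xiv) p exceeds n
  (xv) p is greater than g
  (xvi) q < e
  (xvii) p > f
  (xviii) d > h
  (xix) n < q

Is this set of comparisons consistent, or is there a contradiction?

We have p < f stated directly, yet also f < h < n < k < q < e < m < d < g < p by chaining the others — so f < p. Contradiction.

inconsistent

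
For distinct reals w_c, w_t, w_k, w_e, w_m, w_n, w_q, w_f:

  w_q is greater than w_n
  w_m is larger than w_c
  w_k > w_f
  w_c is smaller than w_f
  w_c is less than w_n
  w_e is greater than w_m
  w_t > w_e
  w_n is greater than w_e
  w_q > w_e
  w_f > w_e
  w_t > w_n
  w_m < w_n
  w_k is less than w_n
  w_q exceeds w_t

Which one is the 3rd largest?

Chaining the given pairs: w_c < w_m < w_e < w_f < w_k < w_n < w_t < w_q.
Counting 3 from the largest end gives w_n.

w_n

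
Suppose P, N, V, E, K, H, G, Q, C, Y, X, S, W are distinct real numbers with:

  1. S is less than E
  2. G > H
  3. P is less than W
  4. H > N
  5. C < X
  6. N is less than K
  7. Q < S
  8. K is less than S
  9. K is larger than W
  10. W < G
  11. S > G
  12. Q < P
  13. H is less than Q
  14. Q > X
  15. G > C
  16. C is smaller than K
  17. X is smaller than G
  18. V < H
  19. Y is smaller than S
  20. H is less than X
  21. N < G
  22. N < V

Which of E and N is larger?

N < V and V < H give N < H.
Then H < X extends the chain to X.
Then X < Q extends the chain to Q.
With Q < P: N < V < H < X < Q < P.
With P < W: N < V < H < X < Q < P < W.
Then W < G extends the chain to G.
With G < S: N < V < H < X < Q < P < W < G < S.
With S < E: N < V < H < X < Q < P < W < G < S < E.
So N < E; E is the larger of the two.

E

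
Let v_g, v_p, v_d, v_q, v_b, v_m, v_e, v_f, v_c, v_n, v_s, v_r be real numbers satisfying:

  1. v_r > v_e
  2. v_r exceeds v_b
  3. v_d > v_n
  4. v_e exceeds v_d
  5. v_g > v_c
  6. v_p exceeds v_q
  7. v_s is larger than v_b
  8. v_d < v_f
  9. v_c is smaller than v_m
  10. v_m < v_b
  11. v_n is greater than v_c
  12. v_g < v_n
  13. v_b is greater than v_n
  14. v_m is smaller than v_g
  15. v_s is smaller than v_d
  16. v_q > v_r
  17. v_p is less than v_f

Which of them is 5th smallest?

The consecutive relations fix a unique order: v_c < v_m < v_g < v_n < v_b < v_s < v_d < v_e < v_r < v_q < v_p < v_f.
Counting 5 from the smallest end gives v_b.

v_b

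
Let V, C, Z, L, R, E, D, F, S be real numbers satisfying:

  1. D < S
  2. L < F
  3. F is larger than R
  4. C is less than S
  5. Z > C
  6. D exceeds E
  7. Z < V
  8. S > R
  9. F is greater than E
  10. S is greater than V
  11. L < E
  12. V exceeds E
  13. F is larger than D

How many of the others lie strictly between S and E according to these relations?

2

Chaining upward from E reaches: D, F, V.
Chaining downward from S reaches: C, R, L, D, Z, V.
Strictly between E and S are those in both lists: D, V — 2 elements.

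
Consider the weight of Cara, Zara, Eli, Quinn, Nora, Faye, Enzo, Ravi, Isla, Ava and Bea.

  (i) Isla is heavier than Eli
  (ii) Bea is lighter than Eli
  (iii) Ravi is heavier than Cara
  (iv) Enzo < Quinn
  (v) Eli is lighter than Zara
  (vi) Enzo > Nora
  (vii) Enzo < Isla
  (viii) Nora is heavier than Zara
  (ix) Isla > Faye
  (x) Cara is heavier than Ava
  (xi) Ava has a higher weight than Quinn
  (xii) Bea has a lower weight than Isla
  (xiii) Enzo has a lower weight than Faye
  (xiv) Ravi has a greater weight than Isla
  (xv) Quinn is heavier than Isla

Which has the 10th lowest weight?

Cara

Piecing the relations together gives one ordering: Bea < Eli < Zara < Nora < Enzo < Faye < Isla < Quinn < Ava < Cara < Ravi.
The 10th smallest is Cara.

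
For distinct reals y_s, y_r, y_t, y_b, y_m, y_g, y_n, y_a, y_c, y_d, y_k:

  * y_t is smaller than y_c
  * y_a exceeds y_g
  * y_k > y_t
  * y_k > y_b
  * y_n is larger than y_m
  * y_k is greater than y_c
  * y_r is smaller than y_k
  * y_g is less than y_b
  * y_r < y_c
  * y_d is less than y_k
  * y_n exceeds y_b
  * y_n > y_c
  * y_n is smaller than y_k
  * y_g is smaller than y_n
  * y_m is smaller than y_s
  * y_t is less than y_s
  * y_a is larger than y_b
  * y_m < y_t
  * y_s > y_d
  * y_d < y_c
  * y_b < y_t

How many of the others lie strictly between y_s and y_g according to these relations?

2

Chaining upward from y_g reaches: y_b, y_t, y_a, y_c, y_n, y_k.
Chaining downward from y_s reaches: y_b, y_m, y_d, y_t.
Strictly between y_g and y_s are those in both lists: y_b, y_t — 2 elements.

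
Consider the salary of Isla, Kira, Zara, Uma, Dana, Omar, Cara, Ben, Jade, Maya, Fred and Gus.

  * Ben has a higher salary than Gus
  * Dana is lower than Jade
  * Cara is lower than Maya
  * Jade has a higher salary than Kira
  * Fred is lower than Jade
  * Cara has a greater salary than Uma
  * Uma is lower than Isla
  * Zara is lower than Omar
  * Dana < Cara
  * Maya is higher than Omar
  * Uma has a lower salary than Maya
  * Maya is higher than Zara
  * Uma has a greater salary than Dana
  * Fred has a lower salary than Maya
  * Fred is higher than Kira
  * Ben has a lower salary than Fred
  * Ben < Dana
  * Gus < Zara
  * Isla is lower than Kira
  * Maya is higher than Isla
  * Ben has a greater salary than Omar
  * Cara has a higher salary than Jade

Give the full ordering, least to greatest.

Gus < Zara < Omar < Ben < Dana < Uma < Isla < Kira < Fred < Jade < Cara < Maya

Nothing is placed below Gus, so it is least; from there Gus < Zara; Zara < Omar; Omar < Ben; Ben < Dana; Dana < Uma; Uma < Isla; Isla < Kira; Kira < Fred; Fred < Jade; Jade < Cara; Cara < Maya, each given directly.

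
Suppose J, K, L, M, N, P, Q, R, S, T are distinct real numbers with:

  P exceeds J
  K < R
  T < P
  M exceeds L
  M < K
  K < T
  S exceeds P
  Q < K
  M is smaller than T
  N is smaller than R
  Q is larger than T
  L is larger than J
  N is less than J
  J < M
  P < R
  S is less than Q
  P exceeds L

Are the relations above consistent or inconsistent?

We have K < T stated directly, yet also T < P < S < Q < K by chaining the others — so T < K. Contradiction.

inconsistent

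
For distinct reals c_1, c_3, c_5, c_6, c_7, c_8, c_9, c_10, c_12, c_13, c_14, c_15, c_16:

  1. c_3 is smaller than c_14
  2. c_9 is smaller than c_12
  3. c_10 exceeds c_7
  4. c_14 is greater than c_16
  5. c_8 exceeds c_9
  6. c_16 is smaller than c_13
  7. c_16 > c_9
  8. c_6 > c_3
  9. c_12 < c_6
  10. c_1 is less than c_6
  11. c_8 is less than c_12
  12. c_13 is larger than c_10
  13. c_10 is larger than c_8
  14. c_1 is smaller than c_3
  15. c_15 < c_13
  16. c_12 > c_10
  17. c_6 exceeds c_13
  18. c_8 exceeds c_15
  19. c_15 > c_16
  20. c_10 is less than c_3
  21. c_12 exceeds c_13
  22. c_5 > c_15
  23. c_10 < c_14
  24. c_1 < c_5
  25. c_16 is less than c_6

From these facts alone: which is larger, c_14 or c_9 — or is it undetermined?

Chaining the given relations: c_9 < c_16 < c_15 < c_8 < c_10 < c_3 < c_14.
So c_14 is larger.

c_14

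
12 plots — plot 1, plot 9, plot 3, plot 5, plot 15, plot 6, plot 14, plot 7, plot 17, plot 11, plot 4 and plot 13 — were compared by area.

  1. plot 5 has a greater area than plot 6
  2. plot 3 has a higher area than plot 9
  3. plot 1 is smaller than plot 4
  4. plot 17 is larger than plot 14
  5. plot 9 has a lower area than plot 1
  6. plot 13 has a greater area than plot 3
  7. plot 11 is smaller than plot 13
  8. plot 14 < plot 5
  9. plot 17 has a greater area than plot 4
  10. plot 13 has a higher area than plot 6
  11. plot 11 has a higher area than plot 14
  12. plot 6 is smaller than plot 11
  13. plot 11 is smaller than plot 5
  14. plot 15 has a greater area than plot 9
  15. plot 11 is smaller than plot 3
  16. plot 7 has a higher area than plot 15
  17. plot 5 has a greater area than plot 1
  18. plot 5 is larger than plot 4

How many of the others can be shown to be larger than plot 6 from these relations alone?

The elements the relations force above plot 6 are plot 11, plot 5, plot 3, plot 13 — no chain reaches any other.
That is 4.

4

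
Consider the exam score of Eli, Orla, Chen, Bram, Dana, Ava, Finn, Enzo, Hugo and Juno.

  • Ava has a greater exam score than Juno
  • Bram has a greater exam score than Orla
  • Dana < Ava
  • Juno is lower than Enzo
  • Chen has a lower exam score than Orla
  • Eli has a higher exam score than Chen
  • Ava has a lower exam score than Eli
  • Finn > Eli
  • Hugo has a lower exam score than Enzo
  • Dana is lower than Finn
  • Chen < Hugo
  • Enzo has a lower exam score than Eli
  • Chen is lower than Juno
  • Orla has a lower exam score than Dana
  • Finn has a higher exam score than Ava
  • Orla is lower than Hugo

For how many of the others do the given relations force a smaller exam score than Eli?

Directly below Eli: Chen, Enzo, Ava.
One step further: Dana, Juno, Hugo (6 so far).
One step further: Orla (7 so far).
No other element is forced below Eli by the given relations, so the count is 7.

7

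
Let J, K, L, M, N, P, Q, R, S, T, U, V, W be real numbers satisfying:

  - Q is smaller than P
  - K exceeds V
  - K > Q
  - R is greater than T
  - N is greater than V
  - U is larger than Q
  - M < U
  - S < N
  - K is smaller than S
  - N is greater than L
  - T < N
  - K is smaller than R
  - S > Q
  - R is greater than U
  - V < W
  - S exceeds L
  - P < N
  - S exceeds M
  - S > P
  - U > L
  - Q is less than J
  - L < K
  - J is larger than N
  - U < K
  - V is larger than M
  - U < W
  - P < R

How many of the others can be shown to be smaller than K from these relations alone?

From K the given relations immediately reach Q, L, U, V.
From those, M — 5 in total.
Nothing else is reachable below K; 5 in all.

5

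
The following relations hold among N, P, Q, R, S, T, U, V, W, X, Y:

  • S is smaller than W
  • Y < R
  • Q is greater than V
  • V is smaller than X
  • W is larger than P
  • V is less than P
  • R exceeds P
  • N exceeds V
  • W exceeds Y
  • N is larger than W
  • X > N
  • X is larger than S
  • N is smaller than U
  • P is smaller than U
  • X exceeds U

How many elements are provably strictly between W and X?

2

The relations place W below X. An element lies strictly between them when it is forced above W and also forced below X.
Above W: {N, U}. Below X: {S, Y, V, P, N, U}.
Intersection: {N, U} — 2.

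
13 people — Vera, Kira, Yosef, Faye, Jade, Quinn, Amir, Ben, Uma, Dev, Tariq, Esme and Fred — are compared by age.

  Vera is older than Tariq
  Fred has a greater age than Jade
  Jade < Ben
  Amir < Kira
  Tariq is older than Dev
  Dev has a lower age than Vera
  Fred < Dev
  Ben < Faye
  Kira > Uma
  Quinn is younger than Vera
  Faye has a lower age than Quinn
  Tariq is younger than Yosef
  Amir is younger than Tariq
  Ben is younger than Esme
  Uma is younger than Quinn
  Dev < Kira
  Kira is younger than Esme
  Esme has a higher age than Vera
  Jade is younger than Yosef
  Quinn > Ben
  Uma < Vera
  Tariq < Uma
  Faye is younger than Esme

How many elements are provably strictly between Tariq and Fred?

1

The relations place Fred below Tariq. An element lies strictly between them when it is forced above Fred and also forced below Tariq.
Above Fred: {Dev, Yosef, Uma, Quinn, Kira, Vera, Esme}. Below Tariq: {Jade, Dev, Amir}.
Intersection: {Dev} — 1.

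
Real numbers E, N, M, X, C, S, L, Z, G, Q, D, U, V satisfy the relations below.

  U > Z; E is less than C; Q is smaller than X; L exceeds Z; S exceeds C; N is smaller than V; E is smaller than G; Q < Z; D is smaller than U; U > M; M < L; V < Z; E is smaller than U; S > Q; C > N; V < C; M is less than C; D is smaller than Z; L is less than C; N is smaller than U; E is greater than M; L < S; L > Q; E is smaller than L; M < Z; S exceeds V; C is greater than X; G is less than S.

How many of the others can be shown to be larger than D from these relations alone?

Directly above D: Z, U.
One step further: L (3 so far).
One step further: C, S (5 so far).
Nothing else is reachable above D; 5 in all.

5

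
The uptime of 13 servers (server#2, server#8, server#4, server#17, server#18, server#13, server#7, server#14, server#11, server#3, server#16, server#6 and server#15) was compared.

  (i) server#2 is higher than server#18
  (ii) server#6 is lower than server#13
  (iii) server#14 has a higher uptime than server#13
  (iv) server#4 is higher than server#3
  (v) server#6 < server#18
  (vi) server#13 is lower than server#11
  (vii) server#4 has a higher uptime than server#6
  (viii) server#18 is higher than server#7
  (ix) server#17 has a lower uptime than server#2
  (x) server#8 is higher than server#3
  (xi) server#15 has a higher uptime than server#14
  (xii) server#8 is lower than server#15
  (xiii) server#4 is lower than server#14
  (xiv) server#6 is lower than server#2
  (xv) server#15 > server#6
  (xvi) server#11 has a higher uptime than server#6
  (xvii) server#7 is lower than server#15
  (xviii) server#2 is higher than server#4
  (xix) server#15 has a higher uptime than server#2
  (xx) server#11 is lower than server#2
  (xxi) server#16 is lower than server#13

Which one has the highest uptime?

Chaining downward from server#15: directly below it, server#6, server#8, server#7, server#14, server#2; then server#3, server#4, server#13, server#17, server#18, server#11; then server#16.
That covers every other element, and nothing is given above server#15, so server#15 is the highest uptime.

server#15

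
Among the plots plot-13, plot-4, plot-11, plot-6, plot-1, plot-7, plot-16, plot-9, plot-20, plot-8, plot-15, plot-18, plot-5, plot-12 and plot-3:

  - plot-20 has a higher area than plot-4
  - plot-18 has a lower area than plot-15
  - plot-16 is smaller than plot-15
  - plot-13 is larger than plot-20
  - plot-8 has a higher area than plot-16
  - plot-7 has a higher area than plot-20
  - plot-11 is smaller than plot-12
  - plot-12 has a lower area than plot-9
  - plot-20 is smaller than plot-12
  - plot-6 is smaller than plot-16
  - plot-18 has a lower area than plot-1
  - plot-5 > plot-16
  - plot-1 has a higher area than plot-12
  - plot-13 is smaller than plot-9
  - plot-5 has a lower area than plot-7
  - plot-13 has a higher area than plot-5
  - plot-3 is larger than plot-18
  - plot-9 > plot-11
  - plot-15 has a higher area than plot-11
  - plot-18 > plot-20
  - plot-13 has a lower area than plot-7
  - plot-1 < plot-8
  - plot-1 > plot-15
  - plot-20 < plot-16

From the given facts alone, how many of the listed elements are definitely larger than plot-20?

11

From plot-20 the given relations immediately reach plot-16, plot-13, plot-18, plot-7, plot-12.
From those, plot-5, plot-15, plot-1, plot-3, plot-9, plot-8 — 11 in total.
Nothing else is reachable above plot-20; 11 in all.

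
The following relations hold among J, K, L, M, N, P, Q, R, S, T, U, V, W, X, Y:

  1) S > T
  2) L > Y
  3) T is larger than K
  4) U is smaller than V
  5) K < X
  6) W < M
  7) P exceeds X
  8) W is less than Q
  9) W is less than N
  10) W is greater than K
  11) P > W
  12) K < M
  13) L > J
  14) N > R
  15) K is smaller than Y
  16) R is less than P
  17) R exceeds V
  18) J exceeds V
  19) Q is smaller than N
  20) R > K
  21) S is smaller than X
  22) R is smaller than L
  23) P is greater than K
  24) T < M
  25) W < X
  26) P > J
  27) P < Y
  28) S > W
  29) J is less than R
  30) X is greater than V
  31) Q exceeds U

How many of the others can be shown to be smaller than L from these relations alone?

11

The elements the relations force below L are U, K, T, W, S, V, J, X, R, P, Y — no chain reaches any other.
That is 11.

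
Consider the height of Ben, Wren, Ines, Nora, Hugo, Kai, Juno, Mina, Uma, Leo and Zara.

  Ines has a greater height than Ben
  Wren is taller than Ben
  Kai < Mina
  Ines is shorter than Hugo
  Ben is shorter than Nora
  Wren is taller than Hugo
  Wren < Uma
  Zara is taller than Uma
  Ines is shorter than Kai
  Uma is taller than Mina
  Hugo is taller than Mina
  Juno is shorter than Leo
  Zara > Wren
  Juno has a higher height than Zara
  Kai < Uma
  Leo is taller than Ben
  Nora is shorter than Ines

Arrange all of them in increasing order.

Each adjacent pair is fixed by a given relation: Ben < Nora; Nora < Ines; Ines < Kai; Kai < Mina; Mina < Hugo; Hugo < Wren; Wren < Uma; Uma < Zara; Zara < Juno; Juno < Leo. Chaining them end to end gives the full order.

Ben < Nora < Ines < Kai < Mina < Hugo < Wren < Uma < Zara < Juno < Leo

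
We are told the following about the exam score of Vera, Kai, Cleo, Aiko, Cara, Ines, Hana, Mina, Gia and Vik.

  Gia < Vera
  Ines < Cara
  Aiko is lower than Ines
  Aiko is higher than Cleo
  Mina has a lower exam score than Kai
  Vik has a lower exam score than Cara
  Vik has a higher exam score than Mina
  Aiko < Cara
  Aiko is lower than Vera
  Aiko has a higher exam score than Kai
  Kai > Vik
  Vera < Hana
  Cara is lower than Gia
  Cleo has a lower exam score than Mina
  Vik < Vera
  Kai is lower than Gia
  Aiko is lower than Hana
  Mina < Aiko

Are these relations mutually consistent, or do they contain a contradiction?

The single ordering Cleo < Mina < Vik < Kai < Aiko < Ines < Cara < Gia < Vera < Hana satisfies every listed relation, so no contradiction arises.

consistent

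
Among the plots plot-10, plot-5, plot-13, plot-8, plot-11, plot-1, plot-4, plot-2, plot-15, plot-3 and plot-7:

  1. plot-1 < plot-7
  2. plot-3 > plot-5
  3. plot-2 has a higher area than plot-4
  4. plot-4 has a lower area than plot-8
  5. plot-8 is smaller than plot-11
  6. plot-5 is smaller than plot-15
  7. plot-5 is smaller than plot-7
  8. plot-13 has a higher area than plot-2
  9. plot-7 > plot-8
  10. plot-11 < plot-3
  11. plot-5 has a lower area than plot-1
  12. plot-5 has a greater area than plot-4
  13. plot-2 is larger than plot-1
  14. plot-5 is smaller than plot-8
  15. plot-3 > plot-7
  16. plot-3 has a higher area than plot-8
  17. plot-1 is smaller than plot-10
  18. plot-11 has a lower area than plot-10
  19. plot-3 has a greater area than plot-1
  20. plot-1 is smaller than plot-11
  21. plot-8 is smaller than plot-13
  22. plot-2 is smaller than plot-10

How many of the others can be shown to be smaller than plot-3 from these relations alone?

6

The elements the relations force below plot-3 are plot-4, plot-5, plot-1, plot-8, plot-11, plot-7 — no chain reaches any other.
That is 6.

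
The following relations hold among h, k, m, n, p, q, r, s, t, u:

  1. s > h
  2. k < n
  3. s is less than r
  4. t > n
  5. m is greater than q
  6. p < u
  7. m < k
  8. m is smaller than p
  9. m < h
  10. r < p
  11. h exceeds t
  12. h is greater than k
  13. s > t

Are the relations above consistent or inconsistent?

consistent

Every relation is compatible with q < m < k < n < t < h < s < r < p < u; the set is consistent.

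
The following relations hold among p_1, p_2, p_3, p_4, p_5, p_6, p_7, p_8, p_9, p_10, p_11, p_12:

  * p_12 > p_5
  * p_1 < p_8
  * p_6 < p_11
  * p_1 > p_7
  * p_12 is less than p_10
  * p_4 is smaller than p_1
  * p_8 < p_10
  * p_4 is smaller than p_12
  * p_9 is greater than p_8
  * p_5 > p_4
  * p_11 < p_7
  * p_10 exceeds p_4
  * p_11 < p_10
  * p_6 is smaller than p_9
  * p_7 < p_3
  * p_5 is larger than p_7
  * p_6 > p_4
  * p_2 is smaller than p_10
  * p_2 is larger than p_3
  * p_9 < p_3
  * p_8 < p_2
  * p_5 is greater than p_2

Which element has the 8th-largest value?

p_1

Chaining the given pairs: p_4 < p_6 < p_11 < p_7 < p_1 < p_8 < p_9 < p_3 < p_2 < p_5 < p_12 < p_10.
Counting 8 from the largest end gives p_1.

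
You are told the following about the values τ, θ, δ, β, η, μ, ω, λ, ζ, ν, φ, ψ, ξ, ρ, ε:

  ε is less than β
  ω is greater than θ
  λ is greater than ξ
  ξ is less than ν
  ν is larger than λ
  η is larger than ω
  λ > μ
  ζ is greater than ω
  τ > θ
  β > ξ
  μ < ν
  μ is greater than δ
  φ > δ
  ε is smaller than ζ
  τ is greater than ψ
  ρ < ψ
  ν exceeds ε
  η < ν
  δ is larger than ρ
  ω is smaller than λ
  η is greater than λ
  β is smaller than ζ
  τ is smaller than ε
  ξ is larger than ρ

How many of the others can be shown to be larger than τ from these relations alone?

4

The elements the relations force above τ are ε, β, ζ, ν — no chain reaches any other.
That is 4.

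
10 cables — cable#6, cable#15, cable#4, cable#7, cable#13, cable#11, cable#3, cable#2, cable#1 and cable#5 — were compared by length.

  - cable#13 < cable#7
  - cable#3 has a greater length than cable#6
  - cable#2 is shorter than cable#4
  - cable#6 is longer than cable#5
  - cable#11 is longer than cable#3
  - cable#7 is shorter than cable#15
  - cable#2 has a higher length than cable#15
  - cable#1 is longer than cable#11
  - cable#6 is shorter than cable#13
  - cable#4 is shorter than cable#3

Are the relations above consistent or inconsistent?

The single ordering cable#5 < cable#6 < cable#13 < cable#7 < cable#15 < cable#2 < cable#4 < cable#3 < cable#11 < cable#1 satisfies every listed relation, so no contradiction arises.

consistent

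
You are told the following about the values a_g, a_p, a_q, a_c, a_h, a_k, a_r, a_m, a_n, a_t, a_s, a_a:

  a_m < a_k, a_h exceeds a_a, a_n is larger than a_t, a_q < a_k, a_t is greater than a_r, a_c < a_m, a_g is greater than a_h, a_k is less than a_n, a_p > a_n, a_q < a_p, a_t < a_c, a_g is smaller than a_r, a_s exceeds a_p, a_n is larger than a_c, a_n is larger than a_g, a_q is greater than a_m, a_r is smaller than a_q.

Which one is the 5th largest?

The consecutive relations fix a unique order: a_a < a_h < a_g < a_r < a_t < a_c < a_m < a_q < a_k < a_n < a_p < a_s.
The 5th largest is a_q.

a_q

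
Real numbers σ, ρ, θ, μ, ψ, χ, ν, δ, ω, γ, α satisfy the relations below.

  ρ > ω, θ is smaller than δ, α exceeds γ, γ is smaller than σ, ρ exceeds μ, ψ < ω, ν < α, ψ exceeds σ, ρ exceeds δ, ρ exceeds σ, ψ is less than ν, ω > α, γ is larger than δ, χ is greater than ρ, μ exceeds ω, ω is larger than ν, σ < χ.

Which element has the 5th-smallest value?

ψ

Piecing the relations together gives one ordering: θ < δ < γ < σ < ψ < ν < α < ω < μ < ρ < χ.
Counting 5 from the smallest end gives ψ.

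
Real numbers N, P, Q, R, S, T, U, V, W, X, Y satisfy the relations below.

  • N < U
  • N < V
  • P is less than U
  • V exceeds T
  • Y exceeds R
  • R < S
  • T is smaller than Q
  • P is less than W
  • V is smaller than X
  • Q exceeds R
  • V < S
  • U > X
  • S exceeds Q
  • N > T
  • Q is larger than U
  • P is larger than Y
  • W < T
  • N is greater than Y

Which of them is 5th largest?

V

The consecutive relations fix a unique order: R < Y < P < W < T < N < V < X < U < Q < S.
The 5th largest is V.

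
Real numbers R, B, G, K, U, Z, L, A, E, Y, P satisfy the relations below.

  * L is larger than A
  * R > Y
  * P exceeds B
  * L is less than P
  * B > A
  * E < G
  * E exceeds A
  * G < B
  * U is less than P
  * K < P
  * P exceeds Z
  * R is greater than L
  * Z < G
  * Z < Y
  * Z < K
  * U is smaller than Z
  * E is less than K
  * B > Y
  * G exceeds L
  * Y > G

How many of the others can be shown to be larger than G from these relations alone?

4

From G the given relations immediately reach Y, B.
From those, R, P — 4 in total.
Nothing else is reachable above G; 4 in all.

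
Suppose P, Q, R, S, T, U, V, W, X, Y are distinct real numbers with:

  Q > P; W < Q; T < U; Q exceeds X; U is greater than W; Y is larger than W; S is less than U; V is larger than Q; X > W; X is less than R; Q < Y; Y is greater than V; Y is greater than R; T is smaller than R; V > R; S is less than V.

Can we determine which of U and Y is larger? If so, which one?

Following every chain through U: below U we get S, W, T.
Y is not reached, and no chain runs the other way from Y to U.
So the given relations leave the order of U and Y undetermined.

undetermined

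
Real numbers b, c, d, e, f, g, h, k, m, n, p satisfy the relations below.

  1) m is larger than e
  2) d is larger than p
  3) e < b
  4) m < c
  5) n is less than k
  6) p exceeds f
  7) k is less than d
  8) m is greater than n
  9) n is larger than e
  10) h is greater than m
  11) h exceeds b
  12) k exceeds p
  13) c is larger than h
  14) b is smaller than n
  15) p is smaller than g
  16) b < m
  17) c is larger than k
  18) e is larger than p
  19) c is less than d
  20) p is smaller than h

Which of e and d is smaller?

e

The relevant relations are e < b; b < m; m < h; h < c; c < d.
Chaining these gives e < b < m < h < c < d.
So e < d; e is the smaller of the two.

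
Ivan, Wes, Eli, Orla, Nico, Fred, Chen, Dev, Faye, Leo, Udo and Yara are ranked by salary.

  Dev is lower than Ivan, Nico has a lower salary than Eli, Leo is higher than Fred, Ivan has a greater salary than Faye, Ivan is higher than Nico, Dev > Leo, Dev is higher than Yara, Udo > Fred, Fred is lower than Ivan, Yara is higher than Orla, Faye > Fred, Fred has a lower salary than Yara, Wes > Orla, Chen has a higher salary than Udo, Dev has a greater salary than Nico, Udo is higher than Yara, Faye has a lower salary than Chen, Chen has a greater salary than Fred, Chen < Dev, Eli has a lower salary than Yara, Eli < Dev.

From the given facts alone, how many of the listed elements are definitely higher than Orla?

The elements the relations force above Orla are Yara, Udo, Chen, Dev, Ivan, Wes — no chain reaches any other.
That is 6.

6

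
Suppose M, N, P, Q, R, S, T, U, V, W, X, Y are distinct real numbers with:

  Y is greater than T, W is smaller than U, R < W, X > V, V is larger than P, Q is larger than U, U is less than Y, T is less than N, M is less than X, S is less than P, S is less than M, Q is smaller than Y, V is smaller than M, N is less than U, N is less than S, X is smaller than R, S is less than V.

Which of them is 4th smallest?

P

Piecing the relations together gives one ordering: T < N < S < P < V < M < X < R < W < U < Q < Y.
The 4th smallest is P.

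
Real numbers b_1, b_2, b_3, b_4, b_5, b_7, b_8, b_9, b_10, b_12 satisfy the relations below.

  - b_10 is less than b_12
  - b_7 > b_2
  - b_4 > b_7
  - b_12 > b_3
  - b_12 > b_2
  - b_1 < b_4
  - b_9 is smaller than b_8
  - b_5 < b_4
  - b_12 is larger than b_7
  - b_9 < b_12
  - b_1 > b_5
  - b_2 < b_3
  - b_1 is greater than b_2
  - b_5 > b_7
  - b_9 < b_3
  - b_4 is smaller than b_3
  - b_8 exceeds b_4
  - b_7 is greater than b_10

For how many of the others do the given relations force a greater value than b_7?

6

From b_7 the given relations immediately reach b_5, b_4, b_12.
From those, b_1, b_3, b_8 — 6 in total.
Nothing else is reachable above b_7; 6 in all.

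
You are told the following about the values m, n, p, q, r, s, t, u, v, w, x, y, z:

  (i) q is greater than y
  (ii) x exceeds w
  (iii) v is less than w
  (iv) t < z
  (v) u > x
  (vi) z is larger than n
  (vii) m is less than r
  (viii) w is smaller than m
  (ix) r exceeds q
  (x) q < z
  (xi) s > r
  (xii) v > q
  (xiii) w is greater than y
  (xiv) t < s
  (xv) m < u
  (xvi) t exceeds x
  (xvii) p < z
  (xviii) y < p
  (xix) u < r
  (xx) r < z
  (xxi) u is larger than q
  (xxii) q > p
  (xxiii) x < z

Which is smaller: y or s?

Link the given pairs in sequence: y < p; p < q; q < v; v < w; w < m; m < u; u < r; r < s.
Together: y < p < q < v < w < m < u < r < s.
So y < s; y is the smaller of the two.

y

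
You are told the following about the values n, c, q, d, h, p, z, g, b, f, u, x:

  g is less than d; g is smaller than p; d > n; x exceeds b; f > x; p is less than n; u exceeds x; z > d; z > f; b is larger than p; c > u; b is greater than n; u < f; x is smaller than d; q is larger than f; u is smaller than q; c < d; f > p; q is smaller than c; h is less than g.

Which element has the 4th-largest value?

q

Piecing the relations together gives one ordering: h < g < p < n < b < x < u < f < q < c < d < z.
Counting 4 from the largest end gives q.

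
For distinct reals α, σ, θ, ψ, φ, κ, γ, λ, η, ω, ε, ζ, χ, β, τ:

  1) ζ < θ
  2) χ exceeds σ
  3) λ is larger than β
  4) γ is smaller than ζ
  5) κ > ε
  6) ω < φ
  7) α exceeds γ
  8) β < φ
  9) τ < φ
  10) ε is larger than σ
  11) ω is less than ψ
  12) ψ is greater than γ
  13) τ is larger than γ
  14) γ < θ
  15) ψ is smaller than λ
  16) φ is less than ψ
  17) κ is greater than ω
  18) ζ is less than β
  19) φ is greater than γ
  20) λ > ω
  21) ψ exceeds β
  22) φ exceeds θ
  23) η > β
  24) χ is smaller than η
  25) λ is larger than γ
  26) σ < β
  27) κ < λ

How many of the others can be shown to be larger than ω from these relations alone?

4

From ω the given relations immediately reach φ, ψ, κ, λ.
No other element is forced above ω by the given relations, so the count is 4.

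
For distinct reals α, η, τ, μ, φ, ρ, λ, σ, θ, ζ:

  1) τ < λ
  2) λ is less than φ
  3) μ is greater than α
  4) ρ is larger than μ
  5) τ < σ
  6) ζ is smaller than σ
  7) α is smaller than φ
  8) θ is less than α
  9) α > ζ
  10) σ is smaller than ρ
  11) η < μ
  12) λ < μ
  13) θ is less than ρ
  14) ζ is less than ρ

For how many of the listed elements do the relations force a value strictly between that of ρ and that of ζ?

Chaining upward from ζ reaches: σ, α, φ, μ.
Chaining downward from ρ reaches: η, τ, λ, σ, θ, α, μ.
Strictly between ζ and ρ are those in both lists: σ, α, μ — 3 elements.

3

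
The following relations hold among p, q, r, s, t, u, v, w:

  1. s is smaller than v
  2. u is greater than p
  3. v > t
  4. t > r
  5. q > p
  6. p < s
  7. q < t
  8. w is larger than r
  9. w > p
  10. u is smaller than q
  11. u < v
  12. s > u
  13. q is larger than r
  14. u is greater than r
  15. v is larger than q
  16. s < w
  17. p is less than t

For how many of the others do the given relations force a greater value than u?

Directly above u: q, s, v.
One step further: t, w (5 so far).
No other element is forced above u by the given relations, so the count is 5.

5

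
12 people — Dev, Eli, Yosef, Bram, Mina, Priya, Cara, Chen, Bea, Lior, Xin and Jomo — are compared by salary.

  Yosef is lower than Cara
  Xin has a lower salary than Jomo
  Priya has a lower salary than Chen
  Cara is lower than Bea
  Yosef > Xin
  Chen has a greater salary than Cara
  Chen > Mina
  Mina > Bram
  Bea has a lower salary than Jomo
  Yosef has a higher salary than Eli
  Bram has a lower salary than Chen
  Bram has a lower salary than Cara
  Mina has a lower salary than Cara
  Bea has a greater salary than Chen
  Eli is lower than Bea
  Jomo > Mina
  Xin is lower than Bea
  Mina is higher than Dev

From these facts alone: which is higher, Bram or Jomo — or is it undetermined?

Jomo

Following the relations from Bram: Bram < Mina < Cara < Chen < Bea < Jomo.
So Jomo is higher.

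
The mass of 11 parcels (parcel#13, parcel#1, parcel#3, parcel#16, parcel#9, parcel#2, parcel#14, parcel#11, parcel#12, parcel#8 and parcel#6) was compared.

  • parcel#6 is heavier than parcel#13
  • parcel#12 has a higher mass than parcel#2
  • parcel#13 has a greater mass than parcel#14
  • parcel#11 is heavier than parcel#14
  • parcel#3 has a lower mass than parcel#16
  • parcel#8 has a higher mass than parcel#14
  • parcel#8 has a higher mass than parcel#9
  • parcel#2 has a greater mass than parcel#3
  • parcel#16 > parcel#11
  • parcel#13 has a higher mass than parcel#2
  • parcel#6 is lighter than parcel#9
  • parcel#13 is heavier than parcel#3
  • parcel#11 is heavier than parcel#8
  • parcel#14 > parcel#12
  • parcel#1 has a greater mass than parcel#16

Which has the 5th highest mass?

parcel#9

Chaining the given pairs: parcel#3 < parcel#2 < parcel#12 < parcel#14 < parcel#13 < parcel#6 < parcel#9 < parcel#8 < parcel#11 < parcel#16 < parcel#1.
Counting 5 from the largest end gives parcel#9.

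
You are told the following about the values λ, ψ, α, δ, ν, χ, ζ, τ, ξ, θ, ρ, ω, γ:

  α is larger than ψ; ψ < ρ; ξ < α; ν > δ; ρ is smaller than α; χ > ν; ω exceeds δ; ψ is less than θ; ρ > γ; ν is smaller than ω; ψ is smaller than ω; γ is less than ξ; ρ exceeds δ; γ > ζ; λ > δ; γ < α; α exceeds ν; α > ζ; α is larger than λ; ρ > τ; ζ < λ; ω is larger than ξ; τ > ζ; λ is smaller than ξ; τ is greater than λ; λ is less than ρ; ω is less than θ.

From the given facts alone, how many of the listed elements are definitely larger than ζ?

The elements the relations force above ζ are γ, λ, τ, ξ, ω, θ, ρ, α — no chain reaches any other.
That is 8.

8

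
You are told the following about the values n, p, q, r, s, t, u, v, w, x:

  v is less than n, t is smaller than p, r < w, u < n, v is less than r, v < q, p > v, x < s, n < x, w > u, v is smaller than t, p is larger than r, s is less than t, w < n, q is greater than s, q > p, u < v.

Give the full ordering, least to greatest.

u < v < r < w < n < x < s < t < p < q

Nothing is placed below u, so it is least; from there u < v; v < r; r < w; w < n; n < x; x < s; s < t; t < p; p < q, each given directly.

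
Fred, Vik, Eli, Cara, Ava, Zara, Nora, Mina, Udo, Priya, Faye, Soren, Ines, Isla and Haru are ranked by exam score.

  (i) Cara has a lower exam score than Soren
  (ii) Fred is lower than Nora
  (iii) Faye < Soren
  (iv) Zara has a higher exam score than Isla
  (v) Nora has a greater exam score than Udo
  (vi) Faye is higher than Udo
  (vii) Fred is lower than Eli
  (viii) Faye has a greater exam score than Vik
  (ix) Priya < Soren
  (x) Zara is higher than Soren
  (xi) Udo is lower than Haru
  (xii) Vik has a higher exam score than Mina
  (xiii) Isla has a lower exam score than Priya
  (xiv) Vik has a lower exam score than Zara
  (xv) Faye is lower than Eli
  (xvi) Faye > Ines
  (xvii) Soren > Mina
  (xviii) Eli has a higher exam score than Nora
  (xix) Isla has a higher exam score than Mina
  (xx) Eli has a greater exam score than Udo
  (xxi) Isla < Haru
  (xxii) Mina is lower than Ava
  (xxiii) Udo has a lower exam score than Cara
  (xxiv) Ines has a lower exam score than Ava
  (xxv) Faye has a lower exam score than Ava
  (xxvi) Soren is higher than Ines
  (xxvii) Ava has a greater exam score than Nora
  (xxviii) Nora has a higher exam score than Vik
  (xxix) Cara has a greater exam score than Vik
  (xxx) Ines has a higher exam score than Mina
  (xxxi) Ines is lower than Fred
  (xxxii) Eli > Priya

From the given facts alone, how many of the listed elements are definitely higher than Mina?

Directly above Mina: Isla, Ines, Vik, Ava, Soren.
One step further: Haru, Cara, Priya, Faye, Fred, Nora, Zara (12 so far).
One step further: Eli (13 so far).
Nothing else is reachable above Mina; 13 in all.

13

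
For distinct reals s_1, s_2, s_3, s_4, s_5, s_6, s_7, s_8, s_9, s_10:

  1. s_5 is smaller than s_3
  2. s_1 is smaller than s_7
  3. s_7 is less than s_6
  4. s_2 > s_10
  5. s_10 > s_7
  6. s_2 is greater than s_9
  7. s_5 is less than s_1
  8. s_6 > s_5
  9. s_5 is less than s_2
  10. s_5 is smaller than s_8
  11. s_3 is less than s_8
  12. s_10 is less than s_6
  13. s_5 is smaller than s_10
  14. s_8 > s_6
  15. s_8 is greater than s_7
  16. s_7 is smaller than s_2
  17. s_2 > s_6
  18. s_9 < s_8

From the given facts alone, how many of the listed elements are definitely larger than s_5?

7

From s_5 the given relations immediately reach s_3, s_1, s_10, s_6, s_8, s_2.
From those, s_7 — 7 in total.
No other element is forced above s_5 by the given relations, so the count is 7.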